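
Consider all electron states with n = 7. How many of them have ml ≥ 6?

Go through l = 0, …, 6 (the values permitted for n = 7).
The (l, ml) pairs meeting ml ≥ 6 give: l=6 → 1.
Orbitals: 1. Each orbital carries two spin states, so 1 × 2 = 2 states.

2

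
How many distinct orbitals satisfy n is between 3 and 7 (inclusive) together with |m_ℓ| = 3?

Treat each shell separately and count matching orbitals:
n=4 → 2; n=5 → 4; n=6 → 6; n=7 → 8.
Total orbitals: 2 + 4 + 6 + 8 = 20.

20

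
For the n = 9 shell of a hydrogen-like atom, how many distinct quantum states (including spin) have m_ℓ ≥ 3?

The n = 9 shell has ℓ = 0 through 8; check each.
Per ℓ-value: ℓ=3 → 1; ℓ=4 → 2; ℓ=5 → 3; ℓ=6 → 4; ℓ=7 → 5; ℓ=8 → 6.
Orbitals: 1 + 2 + 3 + 4 + 5 + 6 = 21. Each orbital carries two spin states, so 21 × 2 = 42 states.

42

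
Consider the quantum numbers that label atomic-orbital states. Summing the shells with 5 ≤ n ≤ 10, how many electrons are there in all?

Shell n has n² orbitals: 5²=25 + 6²=36 + 7²=49 + 8²=64 + 9²=81 + 10²=100 = 355 orbitals.
Two spin states per orbital: 2 × 355 = 710 electrons.

710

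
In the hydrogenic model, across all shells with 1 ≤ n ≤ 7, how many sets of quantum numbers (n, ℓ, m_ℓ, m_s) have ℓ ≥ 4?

124

Go shell by shell, enumerating (ℓ, m_ℓ) with ℓ ≥ 4:
n=5 → 9; n=6 → 20; n=7 → 33.
Orbitals: 9 + 20 + 33 = 62. Including both spin states (m_s = ±1/2) gives 2 × 62 = 124 states.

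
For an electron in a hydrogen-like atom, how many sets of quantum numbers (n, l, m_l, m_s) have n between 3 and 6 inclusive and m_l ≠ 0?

Treat each shell separately and count matching orbitals:
n=3 → 6; n=4 → 12; n=5 → 20; n=6 → 30.
Orbitals: 6 + 12 + 20 + 30 = 68. Including both spin states (m_s = ±1/2) gives 2 × 68 = 136 states.

136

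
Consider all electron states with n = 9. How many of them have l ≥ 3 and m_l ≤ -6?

12

For n = 9, l ranges over 0 … 8.
Contributions: l=6 → 1; l=7 → 2; l=8 → 3.
Orbitals: 1 + 2 + 3 = 6. Each orbital carries two spin states, so 6 × 2 = 12 states.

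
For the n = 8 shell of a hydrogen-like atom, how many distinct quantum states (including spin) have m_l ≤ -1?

56

With n = 8 the allowed l are 0, 1, …, 7.
Contributions: l=1 → 1; l=2 → 2; l=3 → 3; l=4 → 4; l=5 → 5; l=6 → 6; l=7 → 7.
Orbitals: 1 + 2 + 3 + 4 + 5 + 6 + 7 = 28. Each orbital carries two spin states, so 28 × 2 = 56 states.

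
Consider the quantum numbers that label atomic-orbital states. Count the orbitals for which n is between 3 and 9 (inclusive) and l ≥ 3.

Count contributing orbitals for each principal shell:
n=4 → 7; n=5 → 16; n=6 → 27; n=7 → 40; n=8 → 55; n=9 → 72.
Total orbitals: 7 + 16 + 27 + 40 + 55 + 72 = 217.

217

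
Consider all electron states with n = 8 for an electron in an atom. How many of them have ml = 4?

Go through l = 0, …, 7 (the values permitted for n = 8).
The (l, ml) pairs meeting ml = 4 give: l=4 → 1; l=5 → 1; l=6 → 1; l=7 → 1.
Orbitals: 1 + 1 + 1 + 1 = 4. Each orbital carries two spin states, so 4 × 2 = 8 states.

8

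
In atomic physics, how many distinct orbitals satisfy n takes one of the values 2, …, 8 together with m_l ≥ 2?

56

Count contributing orbitals for each principal shell:
n=3 → 1; n=4 → 3; n=5 → 6; n=6 → 10; n=7 → 15; n=8 → 21.
Total orbitals: 1 + 3 + 6 + 10 + 15 + 21 = 56.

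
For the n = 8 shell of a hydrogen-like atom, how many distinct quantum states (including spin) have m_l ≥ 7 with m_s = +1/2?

Go through l = 0, …, 7 (the values permitted for n = 8).
Per l-value: l=7 → 1.
Orbitals: 1. With m_s fixed to a single value there is one state per orbital, giving 1 state.

1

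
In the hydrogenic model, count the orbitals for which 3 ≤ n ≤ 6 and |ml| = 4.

Treat each shell separately and count matching orbitals:
n=5 → 2; n=6 → 4.
Total orbitals: 2 + 4 = 6.

6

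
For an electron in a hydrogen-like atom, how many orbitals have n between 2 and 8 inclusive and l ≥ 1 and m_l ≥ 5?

10

Count contributing orbitals for each principal shell:
n=6 → 1; n=7 → 3; n=8 → 6.
Total orbitals: 1 + 3 + 6 = 10.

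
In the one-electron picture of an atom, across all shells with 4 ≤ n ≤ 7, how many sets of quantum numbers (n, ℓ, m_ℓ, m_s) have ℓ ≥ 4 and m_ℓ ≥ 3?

32

Per-shell orbital counts meeting the constraint:
n=5 → 2; n=6 → 5; n=7 → 9.
Orbitals: 2 + 5 + 9 = 16. Including both spin states (m_s = ±1/2) gives 2 × 16 = 32 states.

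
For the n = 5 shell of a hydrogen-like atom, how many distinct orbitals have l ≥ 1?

24

For n = 5, l ranges over 0 … 4.
The (l, m_l) pairs meeting l ≥ 1 give: l=1 → 3; l=2 → 5; l=3 → 7; l=4 → 9.
Total orbitals: 3 + 5 + 7 + 9 = 24.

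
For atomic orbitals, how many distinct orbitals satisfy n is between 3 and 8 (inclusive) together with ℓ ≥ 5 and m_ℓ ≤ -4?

Treat each shell separately and count matching orbitals:
n=6 → 2; n=7 → 5; n=8 → 9.
Total orbitals: 2 + 5 + 9 = 16.

16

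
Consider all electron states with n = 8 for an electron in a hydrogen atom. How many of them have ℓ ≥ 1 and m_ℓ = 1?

For n = 8, ℓ ranges over 0 … 7.
Orbitals with ℓ ≥ 1 and m_ℓ = 1, by ℓ: ℓ=1 → 1; ℓ=2 → 1; ℓ=3 → 1; ℓ=4 → 1; ℓ=5 → 1; ℓ=6 → 1; ℓ=7 → 1.
Orbitals: 1 + 1 + 1 + 1 + 1 + 1 + 1 = 7. Each orbital carries two spin states, so 7 × 2 = 14 states.

14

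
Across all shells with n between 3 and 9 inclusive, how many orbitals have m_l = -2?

28

Per-shell orbital counts meeting the constraint:
n=3 → 1; n=4 → 2; n=5 → 3; n=6 → 4; n=7 → 5; n=8 → 6; n=9 → 7.
Total orbitals: 1 + 2 + 3 + 4 + 5 + 6 + 7 = 28.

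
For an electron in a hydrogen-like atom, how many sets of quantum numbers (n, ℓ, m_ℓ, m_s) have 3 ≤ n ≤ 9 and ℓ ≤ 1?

Go shell by shell, enumerating (ℓ, m_ℓ) with ℓ ≤ 1:
n=3 → 4; n=4 → 4; n=5 → 4; n=6 → 4; n=7 → 4; n=8 → 4; n=9 → 4.
Orbitals: 4 + 4 + 4 + 4 + 4 + 4 + 4 = 28. Including both spin states (m_s = ±1/2) gives 2 × 28 = 56 states.

56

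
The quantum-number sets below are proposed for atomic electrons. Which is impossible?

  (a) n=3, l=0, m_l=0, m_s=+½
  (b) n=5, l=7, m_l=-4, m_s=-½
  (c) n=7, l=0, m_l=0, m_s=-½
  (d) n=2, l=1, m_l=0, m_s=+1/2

(b)

(b) has l = 7 ≥ n = 5, violating 0 ≤ l ≤ n−1.
The remaining sets (a), (c), (d) satisfy all four rules.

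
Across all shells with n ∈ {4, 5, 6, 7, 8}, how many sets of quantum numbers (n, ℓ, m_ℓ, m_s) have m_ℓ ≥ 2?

110

Per-shell orbital counts meeting the constraint:
n=4 → 3; n=5 → 6; n=6 → 10; n=7 → 15; n=8 → 21.
Orbitals: 3 + 6 + 10 + 15 + 21 = 55. Including both spin states (m_s = ±1/2) gives 2 × 55 = 110 states.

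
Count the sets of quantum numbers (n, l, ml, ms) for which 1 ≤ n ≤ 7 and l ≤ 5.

254

Work shell by shell — for each n, count the (l, ml) pairs that satisfy l ≤ 5:
n=1 → 1; n=2 → 4; n=3 → 9; n=4 → 16; n=5 → 25; n=6 → 36; n=7 → 36.
Orbitals: 1 + 4 + 9 + 16 + 25 + 36 + 36 = 127. Including both spin states (ms = ±1/2) gives 2 × 127 = 254 states.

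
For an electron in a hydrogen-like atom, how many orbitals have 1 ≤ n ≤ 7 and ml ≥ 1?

56

Per-shell orbital counts meeting the constraint:
n=2 → 1; n=3 → 3; n=4 → 6; n=5 → 10; n=6 → 15; n=7 → 21.
Total orbitals: 1 + 3 + 6 + 10 + 15 + 21 = 56.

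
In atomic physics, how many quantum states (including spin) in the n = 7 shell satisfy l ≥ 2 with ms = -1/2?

45

Contributions: l=2 → 5; l=3 → 7; l=4 → 9; l=5 → 11; l=6 → 13.
Orbitals: 5 + 7 + 9 + 11 + 13 = 45. With ms fixed to a single value there is one state per orbital, giving 45 states.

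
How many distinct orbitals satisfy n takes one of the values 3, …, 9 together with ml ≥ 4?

35

For each n in the range, tally the orbitals obeying ml ≥ 4:
n=5 → 1; n=6 → 3; n=7 → 6; n=8 → 10; n=9 → 15.
Total orbitals: 1 + 3 + 6 + 10 + 15 = 35.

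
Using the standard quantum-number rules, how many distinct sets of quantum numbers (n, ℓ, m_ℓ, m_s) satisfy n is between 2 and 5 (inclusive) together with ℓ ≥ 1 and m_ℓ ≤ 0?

For each n in the range, tally the orbitals obeying ℓ ≥ 1 and m_ℓ ≤ 0:
n=2 → 2; n=3 → 5; n=4 → 9; n=5 → 14.
Orbitals: 2 + 5 + 9 + 14 = 30. Including both spin states (m_s = ±1/2) gives 2 × 30 = 60 states.

60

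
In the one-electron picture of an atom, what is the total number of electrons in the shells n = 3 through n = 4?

Shell n has n² orbitals: 3²=9 + 4²=16 = 25 orbitals.
Two spin states per orbital: 2 × 25 = 50 electrons.

50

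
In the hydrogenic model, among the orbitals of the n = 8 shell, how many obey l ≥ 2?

Contributions: l=2 → 5; l=3 → 7; l=4 → 9; l=5 → 11; l=6 → 13; l=7 → 15.
Total orbitals: 5 + 7 + 9 + 11 + 13 + 15 = 60.

60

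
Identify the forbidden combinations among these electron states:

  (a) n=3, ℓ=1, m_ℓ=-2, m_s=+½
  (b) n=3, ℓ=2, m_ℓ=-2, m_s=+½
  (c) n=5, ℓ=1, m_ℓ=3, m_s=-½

(a) has |m_ℓ| = 2 > ℓ = 1, violating −ℓ ≤ m_ℓ ≤ ℓ.
(c) has |m_ℓ| = 3 > ℓ = 1, violating −ℓ ≤ m_ℓ ≤ ℓ.
The remaining set (b) satisfies all four rules.

(a) and (c)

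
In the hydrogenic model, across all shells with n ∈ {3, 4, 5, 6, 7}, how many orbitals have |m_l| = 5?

Work shell by shell — for each n, count the (l, m_l) pairs that satisfy |m_l| = 5:
n=6 → 2; n=7 → 4.
Total orbitals: 2 + 4 = 6.

6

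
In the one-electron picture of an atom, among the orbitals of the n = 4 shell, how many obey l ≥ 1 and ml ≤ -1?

6

Go through l = 0, …, 3 (the values permitted for n = 4).
The (l, ml) pairs meeting l ≥ 1 and ml ≤ -1 give: l=1 → 1; l=2 → 2; l=3 → 3.
Total orbitals: 1 + 2 + 3 = 6.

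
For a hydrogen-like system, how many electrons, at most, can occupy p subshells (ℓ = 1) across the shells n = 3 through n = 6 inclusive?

24

A p subshell (ℓ = 1) exists for every n ≥ 2, so shells n = 3, 4, 5, 6 each contribute one — 4 subshells.
Since each p subshell holds 2(2·1+1) = 6 electrons, the total is 4 × 6 = 24.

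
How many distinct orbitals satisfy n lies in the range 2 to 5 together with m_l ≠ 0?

For each n in the range, tally the orbitals obeying m_l ≠ 0:
n=2 → 2; n=3 → 6; n=4 → 12; n=5 → 20.
Total orbitals: 2 + 6 + 12 + 20 = 40.

40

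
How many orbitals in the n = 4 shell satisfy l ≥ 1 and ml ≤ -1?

Orbitals with l ≥ 1 and ml ≤ -1, by l: l=1 → 1; l=2 → 2; l=3 → 3.
Total orbitals: 1 + 2 + 3 = 6.

6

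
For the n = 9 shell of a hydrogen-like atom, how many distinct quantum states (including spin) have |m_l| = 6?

With n = 9 the allowed l are 0, 1, …, 8.
Contributions: l=6 → 2; l=7 → 2; l=8 → 2.
Orbitals: 2 + 2 + 2 = 6. Each orbital carries two spin states, so 6 × 2 = 12 states.

12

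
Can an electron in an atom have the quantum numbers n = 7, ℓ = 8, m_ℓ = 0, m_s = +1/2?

Invalid

The orbital quantum number must satisfy 0 ≤ ℓ ≤ n−1. With n = 7 the allowed ℓ values are 0, 1, 2, 3, 4, 5, 6, so ℓ = 8 is out of range.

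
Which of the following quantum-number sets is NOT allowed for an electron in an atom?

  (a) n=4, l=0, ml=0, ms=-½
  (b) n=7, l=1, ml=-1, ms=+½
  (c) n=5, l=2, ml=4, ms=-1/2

(c) has |ml| = 4 > l = 2, violating −l ≤ ml ≤ l.
The remaining sets (a), (b) satisfy all four rules.

(c)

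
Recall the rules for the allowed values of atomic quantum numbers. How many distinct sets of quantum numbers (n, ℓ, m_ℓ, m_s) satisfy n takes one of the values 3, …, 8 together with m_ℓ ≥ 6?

Work shell by shell — for each n, count the (ℓ, m_ℓ) pairs that satisfy m_ℓ ≥ 6:
n=7 → 1; n=8 → 3.
Orbitals: 1 + 3 = 4. Including both spin states (m_s = ±1/2) gives 2 × 4 = 8 states.

8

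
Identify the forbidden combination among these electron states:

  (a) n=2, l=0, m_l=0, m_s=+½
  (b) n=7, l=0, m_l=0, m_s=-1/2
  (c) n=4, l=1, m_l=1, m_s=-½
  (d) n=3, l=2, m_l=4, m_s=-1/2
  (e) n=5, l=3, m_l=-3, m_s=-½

(d)

(d) has |m_l| = 4 > l = 2, violating −l ≤ m_l ≤ l.
The remaining sets (a), (b), (c), (e) satisfy all four rules.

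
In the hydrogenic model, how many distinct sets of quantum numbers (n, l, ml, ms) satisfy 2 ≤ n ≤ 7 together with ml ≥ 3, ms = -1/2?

20

Treat each shell separately and count matching orbitals:
n=4 → 1; n=5 → 3; n=6 → 6; n=7 → 10.
Orbitals: 1 + 3 + 6 + 10 = 20. With ms fixed to -1/2 there is one state per orbital, so 20 states.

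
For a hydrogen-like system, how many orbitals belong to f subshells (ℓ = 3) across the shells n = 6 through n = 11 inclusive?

An f subshell (ℓ = 3) exists for every n ≥ 4, so shells n = 6, 7, 8, 9, 10, 11 each contribute one — 6 subshells.
Since each f subshell has 2·3+1 = 7 orbitals, the total is 6 × 7 = 42.

42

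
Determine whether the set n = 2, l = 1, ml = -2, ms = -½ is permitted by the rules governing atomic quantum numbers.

The magnetic quantum number must satisfy −l ≤ ml ≤ l. With l = 1, ml can only be -1, 0, 1, so ml = -2 is forbidden.

Invalid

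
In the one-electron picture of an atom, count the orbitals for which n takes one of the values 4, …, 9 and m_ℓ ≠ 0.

232

Treat each shell separately and count matching orbitals:
n=4 → 12; n=5 → 20; n=6 → 30; n=7 → 42; n=8 → 56; n=9 → 72.
Total orbitals: 12 + 20 + 30 + 42 + 56 + 72 = 232.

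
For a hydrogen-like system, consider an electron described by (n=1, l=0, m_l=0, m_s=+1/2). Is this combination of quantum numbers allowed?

n = 1 is a positive integer. l = 0 satisfies 0 ≤ l ≤ n−1 = 0. m_l = 0 lies in the range −l … +l (here 0). m_s = +1/2 is one of ±1/2.
All four constraints are satisfied.

Valid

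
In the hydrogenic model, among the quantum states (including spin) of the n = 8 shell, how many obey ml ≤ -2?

42

Orbitals with ml ≤ -2, by l: l=2 → 1; l=3 → 2; l=4 → 3; l=5 → 4; l=6 → 5; l=7 → 6.
Orbitals: 1 + 2 + 3 + 4 + 5 + 6 = 21. Each orbital carries two spin states, so 21 × 2 = 42 states.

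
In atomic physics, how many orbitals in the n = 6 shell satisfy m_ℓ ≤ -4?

For n = 6, ℓ ranges over 0 … 5.
The (ℓ, m_ℓ) pairs meeting m_ℓ ≤ -4 give: ℓ=4 → 1; ℓ=5 → 2.
Total orbitals: 1 + 2 = 3.

3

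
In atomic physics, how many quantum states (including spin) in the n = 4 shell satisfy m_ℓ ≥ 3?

2

The (ℓ, m_ℓ) pairs meeting m_ℓ ≥ 3 give: ℓ=3 → 1.
Orbitals: 1. Each orbital carries two spin states, so 1 × 2 = 2 states.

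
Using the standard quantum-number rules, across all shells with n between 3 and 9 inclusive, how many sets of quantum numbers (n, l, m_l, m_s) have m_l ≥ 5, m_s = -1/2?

Work shell by shell — for each n, count the (l, m_l) pairs that satisfy m_l ≥ 5:
n=6 → 1; n=7 → 3; n=8 → 6; n=9 → 10.
Orbitals: 1 + 3 + 6 + 10 = 20. With m_s fixed to -1/2 there is one state per orbital, so 20 states.

20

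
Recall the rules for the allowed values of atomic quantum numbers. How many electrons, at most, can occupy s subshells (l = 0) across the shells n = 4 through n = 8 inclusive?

An s subshell (l = 0) exists for every n ≥ 1, so shells n = 4, 5, 6, 7, 8 each contribute one — 5 subshells.
Since each s subshell holds 2(2·0+1) = 2 electrons, the total is 5 × 2 = 10.

10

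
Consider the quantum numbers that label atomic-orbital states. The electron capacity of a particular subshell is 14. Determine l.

2(2l+1) = 14 ⇒ 2l+1 = 7 ⇒ l = 3.

l = 3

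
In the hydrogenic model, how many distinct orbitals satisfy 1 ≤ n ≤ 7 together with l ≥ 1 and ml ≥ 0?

For each n in the range, tally the orbitals obeying l ≥ 1 and ml ≥ 0:
n=2 → 2; n=3 → 5; n=4 → 9; n=5 → 14; n=6 → 20; n=7 → 27.
Total orbitals: 2 + 5 + 9 + 14 + 20 + 27 = 77.

77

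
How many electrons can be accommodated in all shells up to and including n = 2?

10

Total orbitals = 1² + 2² = 5. Doubling for spin gives 10 electrons.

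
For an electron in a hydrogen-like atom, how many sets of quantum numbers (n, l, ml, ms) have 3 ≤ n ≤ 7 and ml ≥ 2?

70

Go shell by shell, enumerating (l, ml) with ml ≥ 2:
n=3 → 1; n=4 → 3; n=5 → 6; n=6 → 10; n=7 → 15.
Orbitals: 1 + 3 + 6 + 10 + 15 = 35. Including both spin states (ms = ±1/2) gives 2 × 35 = 70 states.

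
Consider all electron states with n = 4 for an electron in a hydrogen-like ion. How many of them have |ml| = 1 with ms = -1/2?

Go through l = 0, …, 3 (the values permitted for n = 4).
Orbitals with |ml| = 1, by l: l=1 → 2; l=2 → 2; l=3 → 2.
Orbitals: 2 + 2 + 2 = 6. With ms fixed to a single value there is one state per orbital, giving 6 states.

6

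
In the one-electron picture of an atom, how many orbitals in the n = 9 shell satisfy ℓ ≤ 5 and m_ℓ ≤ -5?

1

With n = 9 the allowed ℓ are 0, 1, …, 8.
The (ℓ, m_ℓ) pairs meeting ℓ ≤ 5 and m_ℓ ≤ -5 give: ℓ=5 → 1.
Total orbitals: 1.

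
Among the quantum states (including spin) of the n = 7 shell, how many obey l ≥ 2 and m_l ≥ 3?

20

With n = 7 the allowed l are 0, 1, …, 6.
Orbitals with l ≥ 2 and m_l ≥ 3, by l: l=3 → 1; l=4 → 2; l=5 → 3; l=6 → 4.
Orbitals: 1 + 2 + 3 + 4 = 10. Each orbital carries two spin states, so 10 × 2 = 20 states.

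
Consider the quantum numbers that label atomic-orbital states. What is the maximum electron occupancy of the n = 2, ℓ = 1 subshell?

A subshell with ℓ = 1 has 2ℓ+1 = 3 orbitals, each holding 2 electrons (spin ±1/2), so 3 × 2 = 6.

6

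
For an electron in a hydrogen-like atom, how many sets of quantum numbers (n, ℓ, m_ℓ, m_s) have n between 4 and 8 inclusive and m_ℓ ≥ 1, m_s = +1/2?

Count contributing orbitals for each principal shell:
n=4 → 6; n=5 → 10; n=6 → 15; n=7 → 21; n=8 → 28.
Orbitals: 6 + 10 + 15 + 21 + 28 = 80. With m_s fixed to +1/2 there is one state per orbital, so 80 states.

80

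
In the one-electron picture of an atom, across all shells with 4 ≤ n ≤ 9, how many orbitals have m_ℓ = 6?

For each n in the range, tally the orbitals obeying m_ℓ = 6:
n=7 → 1; n=8 → 2; n=9 → 3.
Total orbitals: 1 + 2 + 3 = 6.

6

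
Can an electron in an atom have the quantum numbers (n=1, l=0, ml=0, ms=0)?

The spin quantum number for an electron can only be ms = +1/2 or −1/2; ms = 0 is not one of those.

No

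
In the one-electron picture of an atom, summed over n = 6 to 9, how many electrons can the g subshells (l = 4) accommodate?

72

A g subshell (l = 4) exists for every n ≥ 5, so shells n = 6, 7, 8, 9 each contribute one — 4 subshells.
Since each g subshell holds 2(2·4+1) = 18 electrons, the total is 4 × 18 = 72.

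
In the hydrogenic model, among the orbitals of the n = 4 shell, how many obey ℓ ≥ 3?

7

Per ℓ-value: ℓ=3 → 7.
Total orbitals: 7.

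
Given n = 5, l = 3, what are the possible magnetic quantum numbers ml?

ml takes every integer from −l to +l. With l = 3 that gives the 7 values -3, -2, -1, 0, 1, 2, 3.

-3, -2, -1, 0, 1, 2, 3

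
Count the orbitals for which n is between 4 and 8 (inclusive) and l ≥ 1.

185

Treat each shell separately and count matching orbitals:
n=4 → 15; n=5 → 24; n=6 → 35; n=7 → 48; n=8 → 63.
Total orbitals: 15 + 24 + 35 + 48 + 63 = 185.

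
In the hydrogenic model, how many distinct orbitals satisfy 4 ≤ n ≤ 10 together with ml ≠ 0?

Work shell by shell — for each n, count the (l, ml) pairs that satisfy ml ≠ 0:
n=4 → 12; n=5 → 20; n=6 → 30; n=7 → 42; n=8 → 56; n=9 → 72; n=10 → 90.
Total orbitals: 12 + 20 + 30 + 42 + 56 + 72 + 90 = 322.

322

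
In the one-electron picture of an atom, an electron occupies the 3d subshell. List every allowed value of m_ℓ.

-2, -1, 0, 1, 2

The 3d subshell has ℓ = 2, and m_ℓ takes every integer from −ℓ to +ℓ. With ℓ = 2 that gives the 5 values -2, -1, 0, 1, 2.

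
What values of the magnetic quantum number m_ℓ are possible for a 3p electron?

-1, 0, 1

The 3p subshell has ℓ = 1, and m_ℓ takes every integer from −ℓ to +ℓ. With ℓ = 1 that gives the 3 values -1, 0, 1.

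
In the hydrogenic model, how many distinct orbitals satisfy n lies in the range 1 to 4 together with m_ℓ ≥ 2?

4

Work shell by shell — for each n, count the (ℓ, m_ℓ) pairs that satisfy m_ℓ ≥ 2:
n=3 → 1; n=4 → 3.
Total orbitals: 1 + 3 = 4.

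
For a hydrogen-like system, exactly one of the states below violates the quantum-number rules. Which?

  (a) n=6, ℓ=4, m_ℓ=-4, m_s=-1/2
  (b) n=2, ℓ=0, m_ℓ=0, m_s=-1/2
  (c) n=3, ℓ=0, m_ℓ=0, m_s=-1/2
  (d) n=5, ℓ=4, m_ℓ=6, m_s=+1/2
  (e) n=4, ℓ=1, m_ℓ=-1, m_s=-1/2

(d)

(d) has |m_ℓ| = 6 > ℓ = 4, violating −ℓ ≤ m_ℓ ≤ ℓ.
The remaining sets (a), (b), (c), (e) satisfy all four rules.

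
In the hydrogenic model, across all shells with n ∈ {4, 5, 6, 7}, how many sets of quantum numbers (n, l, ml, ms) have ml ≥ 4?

20

For each n in the range, tally the orbitals obeying ml ≥ 4:
n=5 → 1; n=6 → 3; n=7 → 6.
Orbitals: 1 + 3 + 6 = 10. Including both spin states (ms = ±1/2) gives 2 × 10 = 20 states.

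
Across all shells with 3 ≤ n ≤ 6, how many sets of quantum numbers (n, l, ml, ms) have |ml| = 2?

40

For each n in the range, tally the orbitals obeying |ml| = 2:
n=3 → 2; n=4 → 4; n=5 → 6; n=6 → 8.
Orbitals: 2 + 4 + 6 + 8 = 20. Including both spin states (ms = ±1/2) gives 2 × 20 = 40 states.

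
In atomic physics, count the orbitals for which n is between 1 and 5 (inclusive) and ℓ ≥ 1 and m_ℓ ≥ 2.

For each n in the range, tally the orbitals obeying ℓ ≥ 1 and m_ℓ ≥ 2:
n=3 → 1; n=4 → 3; n=5 → 6.
Total orbitals: 1 + 3 + 6 = 10.

10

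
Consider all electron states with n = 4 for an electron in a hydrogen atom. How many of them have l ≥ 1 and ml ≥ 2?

6

With n = 4 the allowed l are 0, 1, …, 3.
Contributions: l=2 → 1; l=3 → 2.
Orbitals: 1 + 2 = 3. Each orbital carries two spin states, so 3 × 2 = 6 states.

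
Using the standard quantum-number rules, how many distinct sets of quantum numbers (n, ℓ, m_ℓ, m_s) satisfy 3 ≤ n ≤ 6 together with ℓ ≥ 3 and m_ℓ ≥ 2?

32

Count contributing orbitals for each principal shell:
n=4 → 2; n=5 → 5; n=6 → 9.
Orbitals: 2 + 5 + 9 = 16. Including both spin states (m_s = ±1/2) gives 2 × 16 = 32 states.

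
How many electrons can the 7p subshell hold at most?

6

A subshell with l = 1 has 2l+1 = 3 orbitals, each holding 2 electrons (spin ±1/2), so 3 × 2 = 6.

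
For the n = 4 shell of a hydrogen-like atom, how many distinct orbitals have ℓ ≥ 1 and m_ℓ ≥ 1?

For n = 4, ℓ ranges over 0 … 3.
Per ℓ-value: ℓ=1 → 1; ℓ=2 → 2; ℓ=3 → 3.
Total orbitals: 1 + 2 + 3 = 6.

6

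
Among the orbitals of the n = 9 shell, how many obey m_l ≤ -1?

With n = 9 the allowed l are 0, 1, …, 8.
Orbitals with m_l ≤ -1, by l: l=1 → 1; l=2 → 2; l=3 → 3; l=4 → 4; l=5 → 5; l=6 → 6; l=7 → 7; l=8 → 8.
Total orbitals: 1 + 2 + 3 + 4 + 5 + 6 + 7 + 8 = 36.

36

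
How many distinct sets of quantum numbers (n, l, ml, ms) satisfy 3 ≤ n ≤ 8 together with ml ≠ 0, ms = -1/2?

166

Per-shell orbital counts meeting the constraint:
n=3 → 6; n=4 → 12; n=5 → 20; n=6 → 30; n=7 → 42; n=8 → 56.
Orbitals: 6 + 12 + 20 + 30 + 42 + 56 = 166. With ms fixed to -1/2 there is one state per orbital, so 166 states.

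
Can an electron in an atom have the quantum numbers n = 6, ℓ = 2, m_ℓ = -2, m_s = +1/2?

Valid

n = 6 is a positive integer. ℓ = 2 satisfies 0 ≤ ℓ ≤ n−1 = 5. m_ℓ = -2 lies in the range −ℓ … +ℓ (here −2 … 2). m_s = +1/2 is one of ±1/2.
All four constraints are satisfied.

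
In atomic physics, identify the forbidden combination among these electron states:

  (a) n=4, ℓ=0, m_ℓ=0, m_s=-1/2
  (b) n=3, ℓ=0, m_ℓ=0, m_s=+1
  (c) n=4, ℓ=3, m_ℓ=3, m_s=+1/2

(b) has m_s = +1, but an electron's spin must be ±1/2.
The remaining sets (a), (c) satisfy all four rules.

(b)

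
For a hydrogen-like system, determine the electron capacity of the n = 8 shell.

128

A shell holds 2n² electrons: 2 × 8² = 2 × 64 = 128.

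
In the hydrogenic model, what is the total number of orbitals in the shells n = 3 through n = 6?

Shell n has n² orbitals: 3²=9 + 4²=16 + 5²=25 + 6²=36 = 86 orbitals.

86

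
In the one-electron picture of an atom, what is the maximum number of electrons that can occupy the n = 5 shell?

A shell holds 2n² electrons: 2 × 5² = 2 × 25 = 50.

50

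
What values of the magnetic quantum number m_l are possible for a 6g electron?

-4, -3, -2, -1, 0, 1, 2, 3, 4

The 6g subshell has l = 4, and m_l takes every integer from −l to +l. With l = 4 that gives the 9 values -4, -3, -2, -1, 0, 1, 2, 3, 4.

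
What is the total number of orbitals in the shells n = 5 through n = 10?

355

Shell n has n² orbitals: 5²=25 + 6²=36 + 7²=49 + 8²=64 + 9²=81 + 10²=100 = 355 orbitals.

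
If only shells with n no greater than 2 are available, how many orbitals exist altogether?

5

Total orbitals = 1² + 2² = 5.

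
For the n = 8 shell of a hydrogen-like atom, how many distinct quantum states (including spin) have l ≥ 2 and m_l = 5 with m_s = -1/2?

Orbitals with l ≥ 2 and m_l = 5, by l: l=5 → 1; l=6 → 1; l=7 → 1.
Orbitals: 1 + 1 + 1 = 3. With m_s fixed to a single value there is one state per orbital, giving 3 states.

3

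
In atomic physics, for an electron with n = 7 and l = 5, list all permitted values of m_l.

-5, -4, -3, -2, -1, 0, 1, 2, 3, 4, 5

m_l takes every integer from −l to +l. With l = 5 that gives the 11 values -5, -4, -3, -2, -1, 0, 1, 2, 3, 4, 5.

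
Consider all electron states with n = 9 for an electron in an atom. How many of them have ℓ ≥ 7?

64

The (ℓ, m_ℓ) pairs meeting ℓ ≥ 7 give: ℓ=7 → 15; ℓ=8 → 17.
Orbitals: 15 + 17 = 32. Each orbital carries two spin states, so 32 × 2 = 64 states.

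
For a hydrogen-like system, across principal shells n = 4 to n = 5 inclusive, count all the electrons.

Shell n has n² orbitals: 4²=16 + 5²=25 = 41 orbitals.
Two spin states per orbital: 2 × 41 = 82 electrons.

82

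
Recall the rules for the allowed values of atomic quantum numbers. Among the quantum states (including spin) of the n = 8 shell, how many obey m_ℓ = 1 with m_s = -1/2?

The n = 8 shell has ℓ = 0 through 7; check each.
Per ℓ-value: ℓ=1 → 1; ℓ=2 → 1; ℓ=3 → 1; ℓ=4 → 1; ℓ=5 → 1; ℓ=6 → 1; ℓ=7 → 1.
Orbitals: 1 + 1 + 1 + 1 + 1 + 1 + 1 = 7. With m_s fixed to a single value there is one state per orbital, giving 7 states.

7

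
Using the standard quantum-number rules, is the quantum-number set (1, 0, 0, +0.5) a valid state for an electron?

n = 1 is a positive integer. ℓ = 0 satisfies 0 ≤ ℓ ≤ n−1 = 0. m_ℓ = 0 lies in the range −ℓ … +ℓ (here 0). m_s = +1/2 is one of ±1/2.
All four constraints are satisfied.

Allowed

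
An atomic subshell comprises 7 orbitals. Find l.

2l+1 = 7 gives l = 3.

l = 3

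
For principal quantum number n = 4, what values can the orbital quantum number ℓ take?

ℓ is an integer with 0 ≤ ℓ ≤ n−1, so for n = 4: ℓ = 0, 1, 2, 3.

0, 1, 2, 3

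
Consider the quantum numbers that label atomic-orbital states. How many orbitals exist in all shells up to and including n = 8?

204

Total orbitals = 1² + 2² + 3² + 4² + 5² + 6² + 7² + 8² = 204.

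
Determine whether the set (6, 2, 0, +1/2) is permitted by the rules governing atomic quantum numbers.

n = 6 is a positive integer. l = 2 satisfies 0 ≤ l ≤ n−1 = 5. ml = 0 lies in the range −l … +l (here −2 … 2). ms = +1/2 is one of ±1/2.
All four constraints are satisfied.

Valid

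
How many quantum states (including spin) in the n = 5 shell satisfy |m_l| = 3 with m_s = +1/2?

4

The n = 5 shell has l = 0 through 4; check each.
Contributions: l=3 → 2; l=4 → 2.
Orbitals: 2 + 2 = 4. With m_s fixed to a single value there is one state per orbital, giving 4 states.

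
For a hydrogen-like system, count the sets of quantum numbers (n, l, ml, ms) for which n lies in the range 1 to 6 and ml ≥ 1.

Count contributing orbitals for each principal shell:
n=2 → 1; n=3 → 3; n=4 → 6; n=5 → 10; n=6 → 15.
Orbitals: 1 + 3 + 6 + 10 + 15 = 35. Including both spin states (ms = ±1/2) gives 2 × 35 = 70 states.

70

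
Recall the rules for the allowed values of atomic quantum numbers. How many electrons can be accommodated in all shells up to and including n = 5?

Total orbitals = 1² + 2² + 3² + 4² + 5² = 55. Doubling for spin gives 110 electrons.

110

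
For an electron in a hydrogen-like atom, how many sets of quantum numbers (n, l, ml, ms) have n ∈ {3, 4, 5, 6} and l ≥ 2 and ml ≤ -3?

Per-shell orbital counts meeting the constraint:
n=4 → 1; n=5 → 3; n=6 → 6.
Orbitals: 1 + 3 + 6 = 10. Including both spin states (ms = ±1/2) gives 2 × 10 = 20 states.

20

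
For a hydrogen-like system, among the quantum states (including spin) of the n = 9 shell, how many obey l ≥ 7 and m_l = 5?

4

Orbitals with l ≥ 7 and m_l = 5, by l: l=7 → 1; l=8 → 1.
Orbitals: 1 + 1 = 2. Each orbital carries two spin states, so 2 × 2 = 4 states.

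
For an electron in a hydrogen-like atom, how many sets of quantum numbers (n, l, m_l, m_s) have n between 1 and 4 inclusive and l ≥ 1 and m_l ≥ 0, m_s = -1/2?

For each n in the range, tally the orbitals obeying l ≥ 1 and m_l ≥ 0:
n=2 → 2; n=3 → 5; n=4 → 9.
Orbitals: 2 + 5 + 9 = 16. With m_s fixed to -1/2 there is one state per orbital, so 16 states.

16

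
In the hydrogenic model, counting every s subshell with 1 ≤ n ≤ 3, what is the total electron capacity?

6

An s subshell (ℓ = 0) exists for every n ≥ 1, so shells n = 1, 2, 3 each contribute one — 3 subshells.
Since each s subshell holds 2(2·0+1) = 2 electrons, the total is 3 × 2 = 6.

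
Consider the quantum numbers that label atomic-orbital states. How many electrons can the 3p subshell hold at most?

6

A subshell with ℓ = 1 has 2ℓ+1 = 3 orbitals, each holding 2 electrons (spin ±1/2), so 3 × 2 = 6.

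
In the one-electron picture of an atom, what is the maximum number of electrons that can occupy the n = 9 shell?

A shell holds 2n² electrons: 2 × 9² = 2 × 81 = 162.

162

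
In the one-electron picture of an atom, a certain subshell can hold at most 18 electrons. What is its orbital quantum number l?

2(2l+1) = 18 ⇒ 2l+1 = 9 ⇒ l = 4.

l = 4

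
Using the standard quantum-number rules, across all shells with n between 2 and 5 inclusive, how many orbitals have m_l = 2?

6

Work shell by shell — for each n, count the (l, m_l) pairs that satisfy m_l = 2:
n=3 → 1; n=4 → 2; n=5 → 3.
Total orbitals: 1 + 2 + 3 = 6.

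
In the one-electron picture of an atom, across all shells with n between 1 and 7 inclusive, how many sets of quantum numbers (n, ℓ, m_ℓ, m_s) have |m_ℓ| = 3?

40

Per-shell orbital counts meeting the constraint:
n=4 → 2; n=5 → 4; n=6 → 6; n=7 → 8.
Orbitals: 2 + 4 + 6 + 8 = 20. Including both spin states (m_s = ±1/2) gives 2 × 20 = 40 states.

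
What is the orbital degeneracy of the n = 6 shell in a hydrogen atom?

36

The n = 6 shell contains n² = 6² = 36 orbitals.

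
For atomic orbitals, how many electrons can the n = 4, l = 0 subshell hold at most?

A subshell with l = 0 has 2l+1 = 1 orbital, each holding 2 electrons (spin ±1/2), so 1 × 2 = 2.

2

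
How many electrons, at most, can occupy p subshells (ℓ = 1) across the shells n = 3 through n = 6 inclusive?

A p subshell (ℓ = 1) exists for every n ≥ 2, so shells n = 3, 4, 5, 6 each contribute one — 4 subshells.
Since each p subshell holds 2(2·1+1) = 6 electrons, the total is 4 × 6 = 24.

24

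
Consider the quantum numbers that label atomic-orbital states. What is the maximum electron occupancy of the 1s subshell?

A subshell with ℓ = 0 has 2ℓ+1 = 1 orbital, each holding 2 electrons (spin ±1/2), so 1 × 2 = 2.

2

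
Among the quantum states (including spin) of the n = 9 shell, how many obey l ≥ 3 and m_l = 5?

8

Go through l = 0, …, 8 (the values permitted for n = 9).
Per l-value: l=5 → 1; l=6 → 1; l=7 → 1; l=8 → 1.
Orbitals: 1 + 1 + 1 + 1 = 4. Each orbital carries two spin states, so 4 × 2 = 8 states.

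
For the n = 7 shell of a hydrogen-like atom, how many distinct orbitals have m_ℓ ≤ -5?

Contributions: ℓ=5 → 1; ℓ=6 → 2.
Total orbitals: 1 + 2 = 3.

3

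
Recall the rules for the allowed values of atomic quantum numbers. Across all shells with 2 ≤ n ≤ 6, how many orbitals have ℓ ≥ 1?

85

Per-shell orbital counts meeting the constraint:
n=2 → 3; n=3 → 8; n=4 → 15; n=5 → 24; n=6 → 35.
Total orbitals: 3 + 8 + 15 + 24 + 35 = 85.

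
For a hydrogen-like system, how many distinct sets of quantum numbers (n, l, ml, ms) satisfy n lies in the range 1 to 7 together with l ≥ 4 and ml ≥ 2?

44

Treat each shell separately and count matching orbitals:
n=5 → 3; n=6 → 7; n=7 → 12.
Orbitals: 3 + 7 + 12 = 22. Including both spin states (ms = ±1/2) gives 2 × 22 = 44 states.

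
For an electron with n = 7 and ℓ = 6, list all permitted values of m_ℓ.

-6, -5, -4, -3, -2, -1, 0, 1, 2, 3, 4, 5, 6

m_ℓ takes every integer from −ℓ to +ℓ. With ℓ = 6 that gives the 13 values -6, -5, -4, -3, -2, -1, 0, 1, 2, 3, 4, 5, 6.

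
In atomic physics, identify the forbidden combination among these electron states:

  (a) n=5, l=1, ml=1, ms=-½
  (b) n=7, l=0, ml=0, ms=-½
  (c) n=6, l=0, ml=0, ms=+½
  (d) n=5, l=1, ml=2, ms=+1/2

(d) has |ml| = 2 > l = 1, violating −l ≤ ml ≤ l.
The remaining sets (a), (b), (c) satisfy all four rules.

(d)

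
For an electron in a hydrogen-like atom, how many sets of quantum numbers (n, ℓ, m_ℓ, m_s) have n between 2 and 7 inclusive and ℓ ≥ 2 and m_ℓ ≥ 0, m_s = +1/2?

Count contributing orbitals for each principal shell:
n=3 → 3; n=4 → 7; n=5 → 12; n=6 → 18; n=7 → 25.
Orbitals: 3 + 7 + 12 + 18 + 25 = 65. With m_s fixed to +1/2 there is one state per orbital, so 65 states.

65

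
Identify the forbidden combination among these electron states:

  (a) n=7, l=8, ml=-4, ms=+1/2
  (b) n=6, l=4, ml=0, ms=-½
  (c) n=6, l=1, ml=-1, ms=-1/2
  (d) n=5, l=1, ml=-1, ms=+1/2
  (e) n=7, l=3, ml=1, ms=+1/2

(a)

(a) has l = 8 ≥ n = 7, violating 0 ≤ l ≤ n−1.
The remaining sets (b), (c), (d), (e) satisfy all four rules.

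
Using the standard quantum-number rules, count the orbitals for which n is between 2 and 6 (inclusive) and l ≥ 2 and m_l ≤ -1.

Go shell by shell, enumerating (l, m_l) with l ≥ 2 and m_l ≤ -1:
n=3 → 2; n=4 → 5; n=5 → 9; n=6 → 14.
Total orbitals: 2 + 5 + 9 + 14 = 30.

30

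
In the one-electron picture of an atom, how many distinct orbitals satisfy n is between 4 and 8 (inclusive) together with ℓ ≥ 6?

Count contributing orbitals for each principal shell:
n=7 → 13; n=8 → 28.
Total orbitals: 13 + 28 = 41.

41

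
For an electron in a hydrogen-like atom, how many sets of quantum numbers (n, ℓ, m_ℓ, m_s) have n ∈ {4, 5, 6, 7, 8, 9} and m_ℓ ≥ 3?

112

For each n in the range, tally the orbitals obeying m_ℓ ≥ 3:
n=4 → 1; n=5 → 3; n=6 → 6; n=7 → 10; n=8 → 15; n=9 → 21.
Orbitals: 1 + 3 + 6 + 10 + 15 + 21 = 56. Including both spin states (m_s = ±1/2) gives 2 × 56 = 112 states.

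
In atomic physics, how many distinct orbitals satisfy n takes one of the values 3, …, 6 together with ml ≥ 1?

Per-shell orbital counts meeting the constraint:
n=3 → 3; n=4 → 6; n=5 → 10; n=6 → 15.
Total orbitals: 3 + 6 + 10 + 15 = 34.

34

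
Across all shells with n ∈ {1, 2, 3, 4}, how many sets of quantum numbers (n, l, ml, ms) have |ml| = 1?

24

For each n in the range, tally the orbitals obeying |ml| = 1:
n=2 → 2; n=3 → 4; n=4 → 6.
Orbitals: 2 + 4 + 6 = 12. Including both spin states (ms = ±1/2) gives 2 × 12 = 24 states.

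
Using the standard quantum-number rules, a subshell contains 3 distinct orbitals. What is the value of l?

2l+1 = 3 gives l = 1.

l = 1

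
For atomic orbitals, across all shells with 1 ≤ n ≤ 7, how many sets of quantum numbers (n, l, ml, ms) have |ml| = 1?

Count contributing orbitals for each principal shell:
n=2 → 2; n=3 → 4; n=4 → 6; n=5 → 8; n=6 → 10; n=7 → 12.
Orbitals: 2 + 4 + 6 + 8 + 10 + 12 = 42. Including both spin states (ms = ±1/2) gives 2 × 42 = 84 states.

84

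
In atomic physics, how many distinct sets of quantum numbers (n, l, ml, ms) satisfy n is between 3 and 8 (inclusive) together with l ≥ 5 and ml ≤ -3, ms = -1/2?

For each n in the range, tally the orbitals obeying l ≥ 5 and ml ≤ -3:
n=6 → 3; n=7 → 7; n=8 → 12.
Orbitals: 3 + 7 + 12 = 22. With ms fixed to -1/2 there is one state per orbital, so 22 states.

22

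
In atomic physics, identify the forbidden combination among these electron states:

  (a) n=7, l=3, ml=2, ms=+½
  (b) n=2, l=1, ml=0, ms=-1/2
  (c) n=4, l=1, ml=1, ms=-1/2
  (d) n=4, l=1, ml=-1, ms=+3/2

(d) has ms = +3/2, but an electron's spin must be ±1/2.
The remaining sets (a), (b), (c) satisfy all four rules.

(d)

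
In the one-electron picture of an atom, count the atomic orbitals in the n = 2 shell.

4

The n = 2 shell contains n² = 2² = 4 orbitals.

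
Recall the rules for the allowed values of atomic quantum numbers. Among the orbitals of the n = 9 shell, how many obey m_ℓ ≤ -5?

For n = 9, ℓ ranges over 0 … 8.
Per ℓ-value: ℓ=5 → 1; ℓ=6 → 2; ℓ=7 → 3; ℓ=8 → 4.
Total orbitals: 1 + 2 + 3 + 4 = 10.

10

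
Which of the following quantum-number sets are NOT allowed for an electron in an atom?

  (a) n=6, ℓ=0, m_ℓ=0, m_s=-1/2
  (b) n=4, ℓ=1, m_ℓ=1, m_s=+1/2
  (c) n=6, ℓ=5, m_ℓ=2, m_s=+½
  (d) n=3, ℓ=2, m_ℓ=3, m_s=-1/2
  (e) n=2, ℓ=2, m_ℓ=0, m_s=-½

(d) and (e)

(d) has |m_ℓ| = 3 > ℓ = 2, violating −ℓ ≤ m_ℓ ≤ ℓ.
(e) has ℓ = 2 ≥ n = 2, violating 0 ≤ ℓ ≤ n−1.
The remaining sets (a), (b), (c) satisfy all four rules.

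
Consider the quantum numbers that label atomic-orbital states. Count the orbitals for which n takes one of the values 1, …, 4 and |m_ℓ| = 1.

12

Count contributing orbitals for each principal shell:
n=2 → 2; n=3 → 4; n=4 → 6.
Total orbitals: 2 + 4 + 6 = 12.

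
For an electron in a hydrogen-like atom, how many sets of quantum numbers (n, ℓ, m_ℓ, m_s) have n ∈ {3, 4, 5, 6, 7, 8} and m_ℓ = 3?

30

Go shell by shell, enumerating (ℓ, m_ℓ) with m_ℓ = 3:
n=4 → 1; n=5 → 2; n=6 → 3; n=7 → 4; n=8 → 5.
Orbitals: 1 + 2 + 3 + 4 + 5 = 15. Including both spin states (m_s = ±1/2) gives 2 × 15 = 30 states.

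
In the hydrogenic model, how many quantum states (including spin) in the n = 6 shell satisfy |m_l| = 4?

With n = 6 the allowed l are 0, 1, …, 5.
The (l, m_l) pairs meeting |m_l| = 4 give: l=4 → 2; l=5 → 2.
Orbitals: 2 + 2 = 4. Each orbital carries two spin states, so 4 × 2 = 8 states.

8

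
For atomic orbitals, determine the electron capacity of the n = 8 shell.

128

A shell holds 2n² electrons: 2 × 8² = 2 × 64 = 128.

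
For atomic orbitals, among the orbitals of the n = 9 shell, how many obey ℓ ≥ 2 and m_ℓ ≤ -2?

28

Per ℓ-value: ℓ=2 → 1; ℓ=3 → 2; ℓ=4 → 3; ℓ=5 → 4; ℓ=6 → 5; ℓ=7 → 6; ℓ=8 → 7.
Total orbitals: 1 + 2 + 3 + 4 + 5 + 6 + 7 = 28.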